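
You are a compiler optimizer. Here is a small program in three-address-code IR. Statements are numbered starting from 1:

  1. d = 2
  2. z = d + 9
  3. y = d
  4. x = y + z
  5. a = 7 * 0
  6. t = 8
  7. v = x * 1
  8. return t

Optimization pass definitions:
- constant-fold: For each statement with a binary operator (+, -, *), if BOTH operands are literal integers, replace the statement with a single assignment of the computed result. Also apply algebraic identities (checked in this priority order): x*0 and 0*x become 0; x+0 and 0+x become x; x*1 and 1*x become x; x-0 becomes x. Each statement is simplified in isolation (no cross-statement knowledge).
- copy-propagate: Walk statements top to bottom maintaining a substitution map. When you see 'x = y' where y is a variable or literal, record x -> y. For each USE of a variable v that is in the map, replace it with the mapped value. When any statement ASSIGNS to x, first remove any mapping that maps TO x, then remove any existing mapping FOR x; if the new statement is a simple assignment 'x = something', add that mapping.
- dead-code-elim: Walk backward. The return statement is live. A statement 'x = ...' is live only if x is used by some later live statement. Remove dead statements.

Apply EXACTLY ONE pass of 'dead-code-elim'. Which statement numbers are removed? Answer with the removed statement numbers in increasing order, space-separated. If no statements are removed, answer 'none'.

Backward liveness scan:
Stmt 1 'd = 2': DEAD (d not in live set [])
Stmt 2 'z = d + 9': DEAD (z not in live set [])
Stmt 3 'y = d': DEAD (y not in live set [])
Stmt 4 'x = y + z': DEAD (x not in live set [])
Stmt 5 'a = 7 * 0': DEAD (a not in live set [])
Stmt 6 't = 8': KEEP (t is live); live-in = []
Stmt 7 'v = x * 1': DEAD (v not in live set ['t'])
Stmt 8 'return t': KEEP (return); live-in = ['t']
Removed statement numbers: [1, 2, 3, 4, 5, 7]
Surviving IR:
  t = 8
  return t

Answer: 1 2 3 4 5 7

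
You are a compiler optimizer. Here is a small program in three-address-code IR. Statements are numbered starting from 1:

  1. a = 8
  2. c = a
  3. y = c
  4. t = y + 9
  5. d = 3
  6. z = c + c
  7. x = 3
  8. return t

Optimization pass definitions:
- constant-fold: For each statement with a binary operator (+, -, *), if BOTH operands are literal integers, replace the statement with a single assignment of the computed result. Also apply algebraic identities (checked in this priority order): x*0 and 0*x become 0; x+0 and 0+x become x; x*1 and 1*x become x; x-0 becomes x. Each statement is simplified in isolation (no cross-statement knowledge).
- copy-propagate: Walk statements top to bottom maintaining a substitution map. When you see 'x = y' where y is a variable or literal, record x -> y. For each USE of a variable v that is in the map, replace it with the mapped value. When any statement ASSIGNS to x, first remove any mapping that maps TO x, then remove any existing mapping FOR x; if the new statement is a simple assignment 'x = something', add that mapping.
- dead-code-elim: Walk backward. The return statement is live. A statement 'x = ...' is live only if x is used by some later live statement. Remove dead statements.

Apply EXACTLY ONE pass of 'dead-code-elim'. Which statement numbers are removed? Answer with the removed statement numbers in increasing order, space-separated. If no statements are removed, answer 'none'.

Answer: 5 6 7

Derivation:
Backward liveness scan:
Stmt 1 'a = 8': KEEP (a is live); live-in = []
Stmt 2 'c = a': KEEP (c is live); live-in = ['a']
Stmt 3 'y = c': KEEP (y is live); live-in = ['c']
Stmt 4 't = y + 9': KEEP (t is live); live-in = ['y']
Stmt 5 'd = 3': DEAD (d not in live set ['t'])
Stmt 6 'z = c + c': DEAD (z not in live set ['t'])
Stmt 7 'x = 3': DEAD (x not in live set ['t'])
Stmt 8 'return t': KEEP (return); live-in = ['t']
Removed statement numbers: [5, 6, 7]
Surviving IR:
  a = 8
  c = a
  y = c
  t = y + 9
  return t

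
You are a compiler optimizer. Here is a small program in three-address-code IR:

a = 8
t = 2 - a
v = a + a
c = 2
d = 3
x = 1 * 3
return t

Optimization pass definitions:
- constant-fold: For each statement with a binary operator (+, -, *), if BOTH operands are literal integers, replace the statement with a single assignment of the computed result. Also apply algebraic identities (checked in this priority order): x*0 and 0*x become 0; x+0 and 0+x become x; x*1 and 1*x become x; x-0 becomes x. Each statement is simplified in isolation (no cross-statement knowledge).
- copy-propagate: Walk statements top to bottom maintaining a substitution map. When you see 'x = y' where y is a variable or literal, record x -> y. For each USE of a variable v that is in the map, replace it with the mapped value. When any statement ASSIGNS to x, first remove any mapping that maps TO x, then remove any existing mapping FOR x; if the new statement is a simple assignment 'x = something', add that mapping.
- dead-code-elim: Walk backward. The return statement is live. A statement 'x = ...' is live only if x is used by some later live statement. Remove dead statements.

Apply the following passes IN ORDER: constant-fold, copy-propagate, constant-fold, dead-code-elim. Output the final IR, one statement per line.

Initial IR:
  a = 8
  t = 2 - a
  v = a + a
  c = 2
  d = 3
  x = 1 * 3
  return t
After constant-fold (7 stmts):
  a = 8
  t = 2 - a
  v = a + a
  c = 2
  d = 3
  x = 3
  return t
After copy-propagate (7 stmts):
  a = 8
  t = 2 - 8
  v = 8 + 8
  c = 2
  d = 3
  x = 3
  return t
After constant-fold (7 stmts):
  a = 8
  t = -6
  v = 16
  c = 2
  d = 3
  x = 3
  return t
After dead-code-elim (2 stmts):
  t = -6
  return t

Answer: t = -6
return t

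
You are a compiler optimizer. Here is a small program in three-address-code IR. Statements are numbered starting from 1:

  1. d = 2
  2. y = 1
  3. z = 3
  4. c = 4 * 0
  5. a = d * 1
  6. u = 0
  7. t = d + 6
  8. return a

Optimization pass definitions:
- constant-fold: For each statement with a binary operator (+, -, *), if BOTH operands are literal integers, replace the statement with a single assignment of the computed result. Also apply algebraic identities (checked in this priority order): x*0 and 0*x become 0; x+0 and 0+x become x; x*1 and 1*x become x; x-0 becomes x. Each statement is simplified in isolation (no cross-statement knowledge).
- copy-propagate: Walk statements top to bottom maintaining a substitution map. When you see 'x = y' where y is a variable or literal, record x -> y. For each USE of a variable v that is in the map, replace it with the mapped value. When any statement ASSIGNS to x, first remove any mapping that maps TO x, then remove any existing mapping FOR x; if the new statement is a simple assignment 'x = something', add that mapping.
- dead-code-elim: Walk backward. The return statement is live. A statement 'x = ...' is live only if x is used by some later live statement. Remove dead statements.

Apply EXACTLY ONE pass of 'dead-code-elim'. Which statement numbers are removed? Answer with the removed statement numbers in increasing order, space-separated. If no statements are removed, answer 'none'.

Answer: 2 3 4 6 7

Derivation:
Backward liveness scan:
Stmt 1 'd = 2': KEEP (d is live); live-in = []
Stmt 2 'y = 1': DEAD (y not in live set ['d'])
Stmt 3 'z = 3': DEAD (z not in live set ['d'])
Stmt 4 'c = 4 * 0': DEAD (c not in live set ['d'])
Stmt 5 'a = d * 1': KEEP (a is live); live-in = ['d']
Stmt 6 'u = 0': DEAD (u not in live set ['a'])
Stmt 7 't = d + 6': DEAD (t not in live set ['a'])
Stmt 8 'return a': KEEP (return); live-in = ['a']
Removed statement numbers: [2, 3, 4, 6, 7]
Surviving IR:
  d = 2
  a = d * 1
  return a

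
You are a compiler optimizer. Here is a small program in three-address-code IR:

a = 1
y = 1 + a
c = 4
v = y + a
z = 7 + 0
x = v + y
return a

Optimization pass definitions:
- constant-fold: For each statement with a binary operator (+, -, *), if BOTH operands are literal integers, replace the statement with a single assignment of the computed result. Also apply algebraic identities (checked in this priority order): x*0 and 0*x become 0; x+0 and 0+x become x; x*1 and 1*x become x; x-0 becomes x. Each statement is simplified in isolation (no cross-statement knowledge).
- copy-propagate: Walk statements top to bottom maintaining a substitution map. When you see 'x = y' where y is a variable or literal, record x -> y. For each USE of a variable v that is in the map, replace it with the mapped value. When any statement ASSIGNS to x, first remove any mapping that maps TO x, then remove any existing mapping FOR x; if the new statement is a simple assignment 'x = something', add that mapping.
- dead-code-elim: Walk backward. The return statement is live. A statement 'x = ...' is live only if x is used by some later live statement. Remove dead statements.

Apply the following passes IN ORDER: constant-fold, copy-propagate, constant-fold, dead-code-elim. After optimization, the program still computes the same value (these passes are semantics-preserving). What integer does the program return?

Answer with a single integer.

Answer: 1

Derivation:
Initial IR:
  a = 1
  y = 1 + a
  c = 4
  v = y + a
  z = 7 + 0
  x = v + y
  return a
After constant-fold (7 stmts):
  a = 1
  y = 1 + a
  c = 4
  v = y + a
  z = 7
  x = v + y
  return a
After copy-propagate (7 stmts):
  a = 1
  y = 1 + 1
  c = 4
  v = y + 1
  z = 7
  x = v + y
  return 1
After constant-fold (7 stmts):
  a = 1
  y = 2
  c = 4
  v = y + 1
  z = 7
  x = v + y
  return 1
After dead-code-elim (1 stmts):
  return 1
Evaluate:
  a = 1  =>  a = 1
  y = 1 + a  =>  y = 2
  c = 4  =>  c = 4
  v = y + a  =>  v = 3
  z = 7 + 0  =>  z = 7
  x = v + y  =>  x = 5
  return a = 1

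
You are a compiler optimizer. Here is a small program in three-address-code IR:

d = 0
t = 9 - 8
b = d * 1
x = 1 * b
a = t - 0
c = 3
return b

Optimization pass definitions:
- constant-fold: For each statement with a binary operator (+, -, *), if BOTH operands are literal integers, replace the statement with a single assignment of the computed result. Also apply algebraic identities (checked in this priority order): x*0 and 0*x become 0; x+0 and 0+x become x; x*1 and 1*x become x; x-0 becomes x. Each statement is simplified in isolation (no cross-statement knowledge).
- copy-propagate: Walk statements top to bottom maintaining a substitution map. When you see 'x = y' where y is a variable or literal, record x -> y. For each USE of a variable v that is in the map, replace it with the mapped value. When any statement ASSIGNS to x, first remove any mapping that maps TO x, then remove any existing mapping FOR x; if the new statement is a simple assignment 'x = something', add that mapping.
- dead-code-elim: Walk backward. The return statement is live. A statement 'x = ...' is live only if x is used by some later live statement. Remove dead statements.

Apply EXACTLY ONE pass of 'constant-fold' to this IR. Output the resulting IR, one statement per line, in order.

Applying constant-fold statement-by-statement:
  [1] d = 0  (unchanged)
  [2] t = 9 - 8  -> t = 1
  [3] b = d * 1  -> b = d
  [4] x = 1 * b  -> x = b
  [5] a = t - 0  -> a = t
  [6] c = 3  (unchanged)
  [7] return b  (unchanged)
Result (7 stmts):
  d = 0
  t = 1
  b = d
  x = b
  a = t
  c = 3
  return b

Answer: d = 0
t = 1
b = d
x = b
a = t
c = 3
return b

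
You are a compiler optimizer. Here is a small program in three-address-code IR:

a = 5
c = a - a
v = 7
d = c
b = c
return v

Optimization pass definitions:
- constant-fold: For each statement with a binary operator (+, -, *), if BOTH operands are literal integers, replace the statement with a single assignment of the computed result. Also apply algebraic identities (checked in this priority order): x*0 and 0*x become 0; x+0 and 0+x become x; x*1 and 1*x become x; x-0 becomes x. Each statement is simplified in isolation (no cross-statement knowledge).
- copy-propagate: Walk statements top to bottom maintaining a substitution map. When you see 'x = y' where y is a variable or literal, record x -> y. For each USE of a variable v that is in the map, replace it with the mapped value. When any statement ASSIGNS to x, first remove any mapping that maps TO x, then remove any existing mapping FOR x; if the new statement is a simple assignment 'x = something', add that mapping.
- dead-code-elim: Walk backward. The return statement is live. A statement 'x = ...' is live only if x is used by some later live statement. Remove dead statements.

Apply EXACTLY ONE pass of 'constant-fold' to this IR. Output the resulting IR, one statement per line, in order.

Applying constant-fold statement-by-statement:
  [1] a = 5  (unchanged)
  [2] c = a - a  (unchanged)
  [3] v = 7  (unchanged)
  [4] d = c  (unchanged)
  [5] b = c  (unchanged)
  [6] return v  (unchanged)
Result (6 stmts):
  a = 5
  c = a - a
  v = 7
  d = c
  b = c
  return v

Answer: a = 5
c = a - a
v = 7
d = c
b = c
return v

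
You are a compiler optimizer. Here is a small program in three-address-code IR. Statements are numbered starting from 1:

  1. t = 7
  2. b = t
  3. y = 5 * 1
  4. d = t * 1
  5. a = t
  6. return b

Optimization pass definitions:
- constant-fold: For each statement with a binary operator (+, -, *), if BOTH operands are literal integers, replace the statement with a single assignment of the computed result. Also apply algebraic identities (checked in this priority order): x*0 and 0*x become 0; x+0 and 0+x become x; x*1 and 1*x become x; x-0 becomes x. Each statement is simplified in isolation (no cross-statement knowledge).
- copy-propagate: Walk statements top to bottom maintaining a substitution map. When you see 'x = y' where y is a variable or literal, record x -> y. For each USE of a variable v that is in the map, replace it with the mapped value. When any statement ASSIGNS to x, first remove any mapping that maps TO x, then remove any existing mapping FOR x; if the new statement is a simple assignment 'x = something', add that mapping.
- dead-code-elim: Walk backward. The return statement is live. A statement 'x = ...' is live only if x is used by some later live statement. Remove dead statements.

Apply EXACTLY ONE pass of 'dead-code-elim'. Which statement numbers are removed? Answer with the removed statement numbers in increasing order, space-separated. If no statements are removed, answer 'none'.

Backward liveness scan:
Stmt 1 't = 7': KEEP (t is live); live-in = []
Stmt 2 'b = t': KEEP (b is live); live-in = ['t']
Stmt 3 'y = 5 * 1': DEAD (y not in live set ['b'])
Stmt 4 'd = t * 1': DEAD (d not in live set ['b'])
Stmt 5 'a = t': DEAD (a not in live set ['b'])
Stmt 6 'return b': KEEP (return); live-in = ['b']
Removed statement numbers: [3, 4, 5]
Surviving IR:
  t = 7
  b = t
  return b

Answer: 3 4 5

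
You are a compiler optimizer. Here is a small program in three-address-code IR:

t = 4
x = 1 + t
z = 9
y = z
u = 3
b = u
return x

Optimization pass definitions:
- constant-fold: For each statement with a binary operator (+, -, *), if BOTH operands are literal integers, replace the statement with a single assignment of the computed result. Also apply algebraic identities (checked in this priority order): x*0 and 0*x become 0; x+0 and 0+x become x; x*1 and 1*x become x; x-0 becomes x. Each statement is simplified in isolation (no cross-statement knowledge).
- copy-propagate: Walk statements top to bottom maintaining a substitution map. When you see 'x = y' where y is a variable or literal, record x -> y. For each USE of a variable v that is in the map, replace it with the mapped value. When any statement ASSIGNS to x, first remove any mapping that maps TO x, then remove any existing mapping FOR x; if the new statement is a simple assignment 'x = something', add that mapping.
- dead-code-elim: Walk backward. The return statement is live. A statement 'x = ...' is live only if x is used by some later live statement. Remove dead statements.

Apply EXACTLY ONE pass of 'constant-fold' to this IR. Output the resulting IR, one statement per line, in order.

Applying constant-fold statement-by-statement:
  [1] t = 4  (unchanged)
  [2] x = 1 + t  (unchanged)
  [3] z = 9  (unchanged)
  [4] y = z  (unchanged)
  [5] u = 3  (unchanged)
  [6] b = u  (unchanged)
  [7] return x  (unchanged)
Result (7 stmts):
  t = 4
  x = 1 + t
  z = 9
  y = z
  u = 3
  b = u
  return x

Answer: t = 4
x = 1 + t
z = 9
y = z
u = 3
b = u
return x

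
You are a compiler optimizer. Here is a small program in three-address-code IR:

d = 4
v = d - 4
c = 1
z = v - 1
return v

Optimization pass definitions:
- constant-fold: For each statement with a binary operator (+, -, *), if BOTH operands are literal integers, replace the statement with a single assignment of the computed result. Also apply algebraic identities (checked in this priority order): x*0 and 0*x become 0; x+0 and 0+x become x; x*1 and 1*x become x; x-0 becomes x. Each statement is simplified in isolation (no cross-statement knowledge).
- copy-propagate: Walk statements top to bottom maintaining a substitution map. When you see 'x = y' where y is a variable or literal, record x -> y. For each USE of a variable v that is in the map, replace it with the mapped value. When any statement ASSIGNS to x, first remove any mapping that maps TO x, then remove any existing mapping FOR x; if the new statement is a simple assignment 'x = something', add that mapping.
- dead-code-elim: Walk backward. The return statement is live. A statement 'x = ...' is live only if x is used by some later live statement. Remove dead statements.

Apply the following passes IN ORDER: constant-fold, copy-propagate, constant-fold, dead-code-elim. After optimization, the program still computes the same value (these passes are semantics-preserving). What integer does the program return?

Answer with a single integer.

Answer: 0

Derivation:
Initial IR:
  d = 4
  v = d - 4
  c = 1
  z = v - 1
  return v
After constant-fold (5 stmts):
  d = 4
  v = d - 4
  c = 1
  z = v - 1
  return v
After copy-propagate (5 stmts):
  d = 4
  v = 4 - 4
  c = 1
  z = v - 1
  return v
After constant-fold (5 stmts):
  d = 4
  v = 0
  c = 1
  z = v - 1
  return v
After dead-code-elim (2 stmts):
  v = 0
  return v
Evaluate:
  d = 4  =>  d = 4
  v = d - 4  =>  v = 0
  c = 1  =>  c = 1
  z = v - 1  =>  z = -1
  return v = 0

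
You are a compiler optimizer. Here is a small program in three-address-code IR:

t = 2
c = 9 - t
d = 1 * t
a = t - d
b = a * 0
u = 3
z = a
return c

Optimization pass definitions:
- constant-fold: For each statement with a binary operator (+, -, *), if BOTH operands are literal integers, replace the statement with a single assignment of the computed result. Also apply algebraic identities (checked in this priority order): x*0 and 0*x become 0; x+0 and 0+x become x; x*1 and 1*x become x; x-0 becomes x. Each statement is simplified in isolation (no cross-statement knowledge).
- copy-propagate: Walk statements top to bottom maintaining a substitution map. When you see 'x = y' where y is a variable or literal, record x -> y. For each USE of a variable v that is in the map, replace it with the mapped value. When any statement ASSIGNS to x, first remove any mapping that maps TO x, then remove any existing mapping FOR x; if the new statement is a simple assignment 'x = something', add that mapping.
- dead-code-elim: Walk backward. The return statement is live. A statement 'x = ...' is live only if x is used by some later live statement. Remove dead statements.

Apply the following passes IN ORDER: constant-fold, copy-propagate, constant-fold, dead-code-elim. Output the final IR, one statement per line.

Answer: c = 7
return c

Derivation:
Initial IR:
  t = 2
  c = 9 - t
  d = 1 * t
  a = t - d
  b = a * 0
  u = 3
  z = a
  return c
After constant-fold (8 stmts):
  t = 2
  c = 9 - t
  d = t
  a = t - d
  b = 0
  u = 3
  z = a
  return c
After copy-propagate (8 stmts):
  t = 2
  c = 9 - 2
  d = 2
  a = 2 - 2
  b = 0
  u = 3
  z = a
  return c
After constant-fold (8 stmts):
  t = 2
  c = 7
  d = 2
  a = 0
  b = 0
  u = 3
  z = a
  return c
After dead-code-elim (2 stmts):
  c = 7
  return c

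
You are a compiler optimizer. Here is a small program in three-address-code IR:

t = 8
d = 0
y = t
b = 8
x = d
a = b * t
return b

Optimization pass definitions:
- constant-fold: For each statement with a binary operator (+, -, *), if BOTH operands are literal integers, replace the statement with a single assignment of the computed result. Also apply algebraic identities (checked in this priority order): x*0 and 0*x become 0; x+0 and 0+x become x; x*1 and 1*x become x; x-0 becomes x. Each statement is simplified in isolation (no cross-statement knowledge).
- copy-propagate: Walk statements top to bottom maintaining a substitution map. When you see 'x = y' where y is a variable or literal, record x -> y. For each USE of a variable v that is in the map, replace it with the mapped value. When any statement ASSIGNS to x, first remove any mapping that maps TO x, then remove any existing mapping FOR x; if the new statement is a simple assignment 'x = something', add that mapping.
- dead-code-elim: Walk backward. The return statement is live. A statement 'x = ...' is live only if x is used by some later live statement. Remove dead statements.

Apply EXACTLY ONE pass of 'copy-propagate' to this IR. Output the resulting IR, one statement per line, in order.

Answer: t = 8
d = 0
y = 8
b = 8
x = 0
a = 8 * 8
return 8

Derivation:
Applying copy-propagate statement-by-statement:
  [1] t = 8  (unchanged)
  [2] d = 0  (unchanged)
  [3] y = t  -> y = 8
  [4] b = 8  (unchanged)
  [5] x = d  -> x = 0
  [6] a = b * t  -> a = 8 * 8
  [7] return b  -> return 8
Result (7 stmts):
  t = 8
  d = 0
  y = 8
  b = 8
  x = 0
  a = 8 * 8
  return 8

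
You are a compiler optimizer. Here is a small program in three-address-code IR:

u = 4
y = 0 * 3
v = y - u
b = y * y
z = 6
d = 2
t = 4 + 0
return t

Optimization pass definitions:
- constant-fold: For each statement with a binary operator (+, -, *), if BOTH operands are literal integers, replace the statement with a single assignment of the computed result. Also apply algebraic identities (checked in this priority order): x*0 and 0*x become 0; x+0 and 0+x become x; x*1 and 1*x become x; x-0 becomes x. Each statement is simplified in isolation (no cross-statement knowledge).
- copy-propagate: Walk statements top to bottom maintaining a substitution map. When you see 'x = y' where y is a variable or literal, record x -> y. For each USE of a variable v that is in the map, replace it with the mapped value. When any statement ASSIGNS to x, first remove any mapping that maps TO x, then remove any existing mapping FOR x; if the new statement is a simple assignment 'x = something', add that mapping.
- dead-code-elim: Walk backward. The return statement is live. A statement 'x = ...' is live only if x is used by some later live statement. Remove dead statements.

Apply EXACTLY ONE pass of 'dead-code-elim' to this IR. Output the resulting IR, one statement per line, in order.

Applying dead-code-elim statement-by-statement:
  [8] return t  -> KEEP (return); live=['t']
  [7] t = 4 + 0  -> KEEP; live=[]
  [6] d = 2  -> DEAD (d not live)
  [5] z = 6  -> DEAD (z not live)
  [4] b = y * y  -> DEAD (b not live)
  [3] v = y - u  -> DEAD (v not live)
  [2] y = 0 * 3  -> DEAD (y not live)
  [1] u = 4  -> DEAD (u not live)
Result (2 stmts):
  t = 4 + 0
  return t

Answer: t = 4 + 0
return t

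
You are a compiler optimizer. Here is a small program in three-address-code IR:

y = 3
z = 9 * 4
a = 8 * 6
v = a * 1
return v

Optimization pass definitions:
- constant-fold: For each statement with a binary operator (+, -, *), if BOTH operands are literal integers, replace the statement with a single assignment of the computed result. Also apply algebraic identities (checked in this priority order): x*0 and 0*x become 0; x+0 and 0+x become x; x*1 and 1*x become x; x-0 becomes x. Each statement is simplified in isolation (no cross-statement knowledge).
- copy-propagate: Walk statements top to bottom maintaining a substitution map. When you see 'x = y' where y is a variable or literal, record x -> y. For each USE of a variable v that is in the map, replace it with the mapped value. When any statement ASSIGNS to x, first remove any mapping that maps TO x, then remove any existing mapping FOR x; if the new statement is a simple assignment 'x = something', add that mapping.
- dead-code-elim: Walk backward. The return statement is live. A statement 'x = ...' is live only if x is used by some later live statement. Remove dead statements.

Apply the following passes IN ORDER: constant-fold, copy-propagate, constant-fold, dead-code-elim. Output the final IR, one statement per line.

Initial IR:
  y = 3
  z = 9 * 4
  a = 8 * 6
  v = a * 1
  return v
After constant-fold (5 stmts):
  y = 3
  z = 36
  a = 48
  v = a
  return v
After copy-propagate (5 stmts):
  y = 3
  z = 36
  a = 48
  v = 48
  return 48
After constant-fold (5 stmts):
  y = 3
  z = 36
  a = 48
  v = 48
  return 48
After dead-code-elim (1 stmts):
  return 48

Answer: return 48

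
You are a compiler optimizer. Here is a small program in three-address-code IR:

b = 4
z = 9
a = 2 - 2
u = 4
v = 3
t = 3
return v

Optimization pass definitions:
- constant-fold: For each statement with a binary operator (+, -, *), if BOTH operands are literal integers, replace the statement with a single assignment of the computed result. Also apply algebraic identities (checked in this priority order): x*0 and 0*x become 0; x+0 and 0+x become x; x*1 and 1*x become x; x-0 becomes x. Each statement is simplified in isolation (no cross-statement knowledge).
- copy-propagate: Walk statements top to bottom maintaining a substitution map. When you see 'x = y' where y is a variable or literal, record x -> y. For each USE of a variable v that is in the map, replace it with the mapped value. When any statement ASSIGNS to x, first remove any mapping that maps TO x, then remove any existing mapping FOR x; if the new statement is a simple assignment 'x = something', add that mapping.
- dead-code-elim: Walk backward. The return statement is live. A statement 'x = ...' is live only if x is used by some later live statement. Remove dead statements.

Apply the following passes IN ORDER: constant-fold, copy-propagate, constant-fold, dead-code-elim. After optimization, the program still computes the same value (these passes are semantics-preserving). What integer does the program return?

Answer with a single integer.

Answer: 3

Derivation:
Initial IR:
  b = 4
  z = 9
  a = 2 - 2
  u = 4
  v = 3
  t = 3
  return v
After constant-fold (7 stmts):
  b = 4
  z = 9
  a = 0
  u = 4
  v = 3
  t = 3
  return v
After copy-propagate (7 stmts):
  b = 4
  z = 9
  a = 0
  u = 4
  v = 3
  t = 3
  return 3
After constant-fold (7 stmts):
  b = 4
  z = 9
  a = 0
  u = 4
  v = 3
  t = 3
  return 3
After dead-code-elim (1 stmts):
  return 3
Evaluate:
  b = 4  =>  b = 4
  z = 9  =>  z = 9
  a = 2 - 2  =>  a = 0
  u = 4  =>  u = 4
  v = 3  =>  v = 3
  t = 3  =>  t = 3
  return v = 3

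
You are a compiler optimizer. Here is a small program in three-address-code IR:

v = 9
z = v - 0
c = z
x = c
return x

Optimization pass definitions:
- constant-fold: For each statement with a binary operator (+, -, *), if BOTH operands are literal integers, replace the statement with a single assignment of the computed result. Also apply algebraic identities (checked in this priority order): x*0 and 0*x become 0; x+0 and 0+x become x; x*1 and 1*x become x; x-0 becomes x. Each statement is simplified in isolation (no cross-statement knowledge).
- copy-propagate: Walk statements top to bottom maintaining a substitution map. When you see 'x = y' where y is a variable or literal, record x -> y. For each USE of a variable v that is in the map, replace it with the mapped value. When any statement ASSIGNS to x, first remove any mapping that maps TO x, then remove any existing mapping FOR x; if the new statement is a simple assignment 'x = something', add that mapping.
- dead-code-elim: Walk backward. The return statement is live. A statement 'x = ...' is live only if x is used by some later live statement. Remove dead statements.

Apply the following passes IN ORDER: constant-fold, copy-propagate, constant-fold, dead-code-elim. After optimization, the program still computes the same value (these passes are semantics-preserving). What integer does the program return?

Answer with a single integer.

Answer: 9

Derivation:
Initial IR:
  v = 9
  z = v - 0
  c = z
  x = c
  return x
After constant-fold (5 stmts):
  v = 9
  z = v
  c = z
  x = c
  return x
After copy-propagate (5 stmts):
  v = 9
  z = 9
  c = 9
  x = 9
  return 9
After constant-fold (5 stmts):
  v = 9
  z = 9
  c = 9
  x = 9
  return 9
After dead-code-elim (1 stmts):
  return 9
Evaluate:
  v = 9  =>  v = 9
  z = v - 0  =>  z = 9
  c = z  =>  c = 9
  x = c  =>  x = 9
  return x = 9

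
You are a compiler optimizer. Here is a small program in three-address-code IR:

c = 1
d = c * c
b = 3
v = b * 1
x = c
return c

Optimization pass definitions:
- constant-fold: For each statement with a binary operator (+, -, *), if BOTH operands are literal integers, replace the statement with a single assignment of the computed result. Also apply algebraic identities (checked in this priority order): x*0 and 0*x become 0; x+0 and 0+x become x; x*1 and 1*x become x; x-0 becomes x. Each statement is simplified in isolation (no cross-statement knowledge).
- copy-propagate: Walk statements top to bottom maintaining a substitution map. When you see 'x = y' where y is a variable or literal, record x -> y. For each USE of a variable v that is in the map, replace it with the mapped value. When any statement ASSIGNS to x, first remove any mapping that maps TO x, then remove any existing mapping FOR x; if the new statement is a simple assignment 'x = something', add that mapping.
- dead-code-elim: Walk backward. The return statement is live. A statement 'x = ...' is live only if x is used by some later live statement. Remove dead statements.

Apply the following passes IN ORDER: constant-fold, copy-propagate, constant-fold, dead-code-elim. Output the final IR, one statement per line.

Answer: return 1

Derivation:
Initial IR:
  c = 1
  d = c * c
  b = 3
  v = b * 1
  x = c
  return c
After constant-fold (6 stmts):
  c = 1
  d = c * c
  b = 3
  v = b
  x = c
  return c
After copy-propagate (6 stmts):
  c = 1
  d = 1 * 1
  b = 3
  v = 3
  x = 1
  return 1
After constant-fold (6 stmts):
  c = 1
  d = 1
  b = 3
  v = 3
  x = 1
  return 1
After dead-code-elim (1 stmts):
  return 1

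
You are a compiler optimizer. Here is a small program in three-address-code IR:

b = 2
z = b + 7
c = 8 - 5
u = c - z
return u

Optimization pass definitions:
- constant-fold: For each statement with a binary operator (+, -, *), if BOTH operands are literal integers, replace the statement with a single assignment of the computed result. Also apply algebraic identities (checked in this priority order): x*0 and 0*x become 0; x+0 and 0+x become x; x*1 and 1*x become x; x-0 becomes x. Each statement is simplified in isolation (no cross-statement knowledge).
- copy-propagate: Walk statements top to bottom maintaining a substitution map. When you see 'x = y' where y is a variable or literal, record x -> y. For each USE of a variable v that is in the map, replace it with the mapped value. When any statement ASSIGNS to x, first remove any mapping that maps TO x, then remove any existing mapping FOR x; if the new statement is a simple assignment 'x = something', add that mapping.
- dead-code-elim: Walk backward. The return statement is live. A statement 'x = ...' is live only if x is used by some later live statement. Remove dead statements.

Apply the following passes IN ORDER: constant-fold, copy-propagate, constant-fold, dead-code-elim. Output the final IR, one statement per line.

Answer: z = 9
u = 3 - z
return u

Derivation:
Initial IR:
  b = 2
  z = b + 7
  c = 8 - 5
  u = c - z
  return u
After constant-fold (5 stmts):
  b = 2
  z = b + 7
  c = 3
  u = c - z
  return u
After copy-propagate (5 stmts):
  b = 2
  z = 2 + 7
  c = 3
  u = 3 - z
  return u
After constant-fold (5 stmts):
  b = 2
  z = 9
  c = 3
  u = 3 - z
  return u
After dead-code-elim (3 stmts):
  z = 9
  u = 3 - z
  return u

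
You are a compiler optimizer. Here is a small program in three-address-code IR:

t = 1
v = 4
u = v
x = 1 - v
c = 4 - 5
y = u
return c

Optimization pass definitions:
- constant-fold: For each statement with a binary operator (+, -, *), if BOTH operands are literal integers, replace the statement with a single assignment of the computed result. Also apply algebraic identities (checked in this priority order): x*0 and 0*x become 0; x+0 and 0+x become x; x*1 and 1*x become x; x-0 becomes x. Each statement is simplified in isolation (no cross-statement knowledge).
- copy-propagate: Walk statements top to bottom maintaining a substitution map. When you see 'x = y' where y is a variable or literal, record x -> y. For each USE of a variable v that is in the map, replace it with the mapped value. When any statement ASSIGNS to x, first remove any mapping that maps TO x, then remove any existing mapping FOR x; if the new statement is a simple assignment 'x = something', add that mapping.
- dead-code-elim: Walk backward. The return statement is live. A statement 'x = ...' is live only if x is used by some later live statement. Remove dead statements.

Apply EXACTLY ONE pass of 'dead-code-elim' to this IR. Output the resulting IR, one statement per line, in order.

Applying dead-code-elim statement-by-statement:
  [7] return c  -> KEEP (return); live=['c']
  [6] y = u  -> DEAD (y not live)
  [5] c = 4 - 5  -> KEEP; live=[]
  [4] x = 1 - v  -> DEAD (x not live)
  [3] u = v  -> DEAD (u not live)
  [2] v = 4  -> DEAD (v not live)
  [1] t = 1  -> DEAD (t not live)
Result (2 stmts):
  c = 4 - 5
  return c

Answer: c = 4 - 5
return c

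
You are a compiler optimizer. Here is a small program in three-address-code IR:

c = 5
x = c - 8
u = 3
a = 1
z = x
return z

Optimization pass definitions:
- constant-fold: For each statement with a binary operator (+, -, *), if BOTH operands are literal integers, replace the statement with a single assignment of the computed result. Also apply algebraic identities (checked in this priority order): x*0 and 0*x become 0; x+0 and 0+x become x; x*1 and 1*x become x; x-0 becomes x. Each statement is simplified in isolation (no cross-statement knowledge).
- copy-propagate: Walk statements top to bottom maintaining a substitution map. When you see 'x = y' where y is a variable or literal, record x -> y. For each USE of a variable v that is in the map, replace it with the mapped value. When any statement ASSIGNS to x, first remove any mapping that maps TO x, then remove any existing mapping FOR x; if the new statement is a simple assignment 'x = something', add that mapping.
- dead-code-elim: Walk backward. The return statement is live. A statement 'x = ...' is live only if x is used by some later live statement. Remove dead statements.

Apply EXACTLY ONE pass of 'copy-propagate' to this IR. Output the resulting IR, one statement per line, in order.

Answer: c = 5
x = 5 - 8
u = 3
a = 1
z = x
return x

Derivation:
Applying copy-propagate statement-by-statement:
  [1] c = 5  (unchanged)
  [2] x = c - 8  -> x = 5 - 8
  [3] u = 3  (unchanged)
  [4] a = 1  (unchanged)
  [5] z = x  (unchanged)
  [6] return z  -> return x
Result (6 stmts):
  c = 5
  x = 5 - 8
  u = 3
  a = 1
  z = x
  return x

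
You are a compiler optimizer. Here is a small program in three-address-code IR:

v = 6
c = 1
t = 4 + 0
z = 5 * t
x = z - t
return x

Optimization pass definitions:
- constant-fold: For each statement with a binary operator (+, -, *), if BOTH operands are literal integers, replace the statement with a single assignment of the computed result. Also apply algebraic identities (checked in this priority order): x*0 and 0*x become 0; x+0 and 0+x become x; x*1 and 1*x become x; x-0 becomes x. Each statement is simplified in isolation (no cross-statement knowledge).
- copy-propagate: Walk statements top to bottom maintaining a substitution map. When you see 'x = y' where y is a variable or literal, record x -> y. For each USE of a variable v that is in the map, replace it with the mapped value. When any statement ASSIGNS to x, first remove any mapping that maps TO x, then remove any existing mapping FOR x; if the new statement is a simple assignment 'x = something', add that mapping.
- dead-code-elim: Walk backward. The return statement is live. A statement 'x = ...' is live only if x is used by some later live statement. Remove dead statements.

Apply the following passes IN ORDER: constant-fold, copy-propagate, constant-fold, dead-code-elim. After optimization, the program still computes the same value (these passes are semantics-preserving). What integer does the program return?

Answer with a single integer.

Answer: 16

Derivation:
Initial IR:
  v = 6
  c = 1
  t = 4 + 0
  z = 5 * t
  x = z - t
  return x
After constant-fold (6 stmts):
  v = 6
  c = 1
  t = 4
  z = 5 * t
  x = z - t
  return x
After copy-propagate (6 stmts):
  v = 6
  c = 1
  t = 4
  z = 5 * 4
  x = z - 4
  return x
After constant-fold (6 stmts):
  v = 6
  c = 1
  t = 4
  z = 20
  x = z - 4
  return x
After dead-code-elim (3 stmts):
  z = 20
  x = z - 4
  return x
Evaluate:
  v = 6  =>  v = 6
  c = 1  =>  c = 1
  t = 4 + 0  =>  t = 4
  z = 5 * t  =>  z = 20
  x = z - t  =>  x = 16
  return x = 16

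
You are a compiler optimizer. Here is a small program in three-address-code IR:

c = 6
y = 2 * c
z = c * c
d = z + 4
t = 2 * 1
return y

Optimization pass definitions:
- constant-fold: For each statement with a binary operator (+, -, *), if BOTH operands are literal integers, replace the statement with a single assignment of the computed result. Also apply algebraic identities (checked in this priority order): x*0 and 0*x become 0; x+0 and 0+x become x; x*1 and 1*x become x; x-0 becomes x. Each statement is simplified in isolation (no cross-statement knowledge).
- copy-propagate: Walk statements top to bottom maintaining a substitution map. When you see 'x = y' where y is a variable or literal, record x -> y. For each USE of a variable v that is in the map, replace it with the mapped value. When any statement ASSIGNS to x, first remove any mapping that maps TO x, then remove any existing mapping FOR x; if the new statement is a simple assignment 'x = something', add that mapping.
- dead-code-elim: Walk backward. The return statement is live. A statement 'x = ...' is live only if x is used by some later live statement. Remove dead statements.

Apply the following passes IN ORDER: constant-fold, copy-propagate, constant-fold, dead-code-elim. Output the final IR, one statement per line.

Initial IR:
  c = 6
  y = 2 * c
  z = c * c
  d = z + 4
  t = 2 * 1
  return y
After constant-fold (6 stmts):
  c = 6
  y = 2 * c
  z = c * c
  d = z + 4
  t = 2
  return y
After copy-propagate (6 stmts):
  c = 6
  y = 2 * 6
  z = 6 * 6
  d = z + 4
  t = 2
  return y
After constant-fold (6 stmts):
  c = 6
  y = 12
  z = 36
  d = z + 4
  t = 2
  return y
After dead-code-elim (2 stmts):
  y = 12
  return y

Answer: y = 12
return y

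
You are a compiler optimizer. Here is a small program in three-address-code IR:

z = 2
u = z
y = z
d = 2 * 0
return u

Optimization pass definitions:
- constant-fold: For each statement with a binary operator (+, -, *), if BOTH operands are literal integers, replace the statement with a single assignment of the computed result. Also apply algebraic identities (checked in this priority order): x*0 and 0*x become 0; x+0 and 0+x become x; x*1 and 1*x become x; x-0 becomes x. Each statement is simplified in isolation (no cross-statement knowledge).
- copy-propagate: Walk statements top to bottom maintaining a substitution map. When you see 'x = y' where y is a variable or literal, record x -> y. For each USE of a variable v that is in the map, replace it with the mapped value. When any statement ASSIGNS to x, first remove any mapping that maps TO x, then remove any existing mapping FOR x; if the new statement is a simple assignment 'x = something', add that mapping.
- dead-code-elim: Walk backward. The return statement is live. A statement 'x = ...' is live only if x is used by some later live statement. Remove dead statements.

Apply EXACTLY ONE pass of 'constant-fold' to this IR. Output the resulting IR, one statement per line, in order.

Applying constant-fold statement-by-statement:
  [1] z = 2  (unchanged)
  [2] u = z  (unchanged)
  [3] y = z  (unchanged)
  [4] d = 2 * 0  -> d = 0
  [5] return u  (unchanged)
Result (5 stmts):
  z = 2
  u = z
  y = z
  d = 0
  return u

Answer: z = 2
u = z
y = z
d = 0
return u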